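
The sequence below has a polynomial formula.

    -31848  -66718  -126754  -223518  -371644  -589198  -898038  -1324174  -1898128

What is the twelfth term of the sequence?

First differences: -34870, -60036, -96764, -148126, -217554, -308840, -426136, -573954
Second differences: -25166, -36728, -51362, -69428, -91286, -117296, -147818
Third differences: -11562, -14634, -18066, -21858, -26010, -30522
Fourth differences: -3072, -3432, -3792, -4152, -4512
Fifth differences: -360, -360, -360, -360
Constant fifth difference = -360, so extend:
-4512 − 360 = -4872;  -30522 − 4872 = -35394;  -147818 − 35394 = -183212;  -573954 − 183212 = -757166;  -1898128 − 757166 = -2655294
-4872 − 360 = -5232;  -35394 − 5232 = -40626;  -183212 − 40626 = -223838;  -757166 − 223838 = -981004;  -2655294 − 981004 = -3636298
-5232 − 360 = -5592;  -40626 − 5592 = -46218;  -223838 − 46218 = -270056;  -981004 − 270056 = -1251060;  -3636298 − 1251060 = -4887358

-4887358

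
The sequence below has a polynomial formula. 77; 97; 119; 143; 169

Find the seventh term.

D1: 20 , 22 , 24 , 26
D2: 2 , 2 , 2
Constant second difference = 2, so extend:
26 + 2 = 28;  169 + 28 = 197
28 + 2 = 30;  197 + 30 = 227

227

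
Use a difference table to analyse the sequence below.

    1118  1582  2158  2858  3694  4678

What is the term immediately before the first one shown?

754

First differences: 464, 576, 700, 836, 984
Second differences: 112, 124, 136, 148
Third differences: 12, 12, 12
The third differences are constant at 12.
Work back: 112 − 12 = 100;  464 − 100 = 364;  1118 − 364 = 754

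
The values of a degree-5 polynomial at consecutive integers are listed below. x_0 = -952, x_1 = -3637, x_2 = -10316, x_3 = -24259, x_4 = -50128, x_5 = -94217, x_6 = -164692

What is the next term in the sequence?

-2685 , -6679 , -13943 , -25869 , -44089 , -70475
-3994 , -7264 , -11926 , -18220 , -26386
-3270 , -4662 , -6294 , -8166
-1392 , -1632 , -1872
-240 , -240
The fifth differences are constant (-240).
-1872 − 240 = -2112;  -8166 − 2112 = -10278;  -26386 − 10278 = -36664;  -70475 − 36664 = -107139;  -164692 − 107139 = -271831

-271831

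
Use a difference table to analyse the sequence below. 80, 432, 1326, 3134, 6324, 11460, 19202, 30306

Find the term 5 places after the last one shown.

169436

352, 894, 1808, 3190, 5136, 7742, 11104
542, 914, 1382, 1946, 2606, 3362
372, 468, 564, 660, 756
96, 96, 96, 96
Constant fourth difference = 96, so extend:
756 + 96 = 852;  3362 + 852 = 4214;  11104 + 4214 = 15318;  30306 + 15318 = 45624
852 + 96 = 948;  4214 + 948 = 5162;  15318 + 5162 = 20480;  45624 + 20480 = 66104
948 + 96 = 1044;  5162 + 1044 = 6206;  20480 + 6206 = 26686;  66104 + 26686 = 92790
1044 + 96 = 1140;  6206 + 1140 = 7346;  26686 + 7346 = 34032;  92790 + 34032 = 126822
1140 + 96 = 1236;  7346 + 1236 = 8582;  34032 + 8582 = 42614;  126822 + 42614 = 169436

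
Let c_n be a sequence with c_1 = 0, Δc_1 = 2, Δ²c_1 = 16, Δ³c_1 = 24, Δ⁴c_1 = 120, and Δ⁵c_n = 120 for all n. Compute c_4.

78

Build the table forward from the leading diagonal:
Fifth differences: 120  120  120  120
Fourth differences: 120  240  360  480
Third differences: 24  144  384  744
Second differences: 16  40  184  568
First differences: 2  18  58  242
c: 0  2  20  78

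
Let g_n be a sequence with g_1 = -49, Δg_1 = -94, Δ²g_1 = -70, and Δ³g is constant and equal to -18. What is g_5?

-917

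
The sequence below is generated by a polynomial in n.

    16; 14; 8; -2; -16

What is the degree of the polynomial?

First differences: -2, -6, -10, -14
Second differences: -4, -4, -4
The second differences are constant, so the polynomial has degree 2.

2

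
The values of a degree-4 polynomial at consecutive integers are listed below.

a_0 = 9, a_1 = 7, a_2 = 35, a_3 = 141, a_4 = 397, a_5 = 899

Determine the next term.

D1: -2  28  106  256  502
D2: 30  78  150  246
D3: 48  72  96
D4: 24  24
Fourth differences constant at 24.
96 + 24 = 120;  246 + 120 = 366;  502 + 366 = 868;  899 + 868 = 1767

1767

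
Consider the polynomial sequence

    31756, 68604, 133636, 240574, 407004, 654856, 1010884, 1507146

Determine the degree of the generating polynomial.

First differences: 36848, 65032, 106938, 166430, 247852, 356028, 496262
Second differences: 28184, 41906, 59492, 81422, 108176, 140234
Third differences: 13722, 17586, 21930, 26754, 32058
Fourth differences: 3864, 4344, 4824, 5304
Fifth differences: 480, 480, 480
The fifth differences are constant, so the polynomial has degree 5.

5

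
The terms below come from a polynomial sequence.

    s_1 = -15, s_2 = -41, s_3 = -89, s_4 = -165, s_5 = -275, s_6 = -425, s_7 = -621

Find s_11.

Δ: -26, -48, -76, -110, -150, -196
Δ²: -22, -28, -34, -40, -46
Δ³: -6, -6, -6, -6
Constant third difference = -6, so extend:
-46 − 6 = -52;  -196 − 52 = -248;  -621 − 248 = -869
-52 − 6 = -58;  -248 − 58 = -306;  -869 − 306 = -1175
-58 − 6 = -64;  -306 − 64 = -370;  -1175 − 370 = -1545
-64 − 6 = -70;  -370 − 70 = -440;  -1545 − 440 = -1985

-1985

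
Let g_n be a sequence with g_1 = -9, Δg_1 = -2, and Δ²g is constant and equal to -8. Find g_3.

-21

Build the table forward from the leading diagonal:
Second differences: -8, -8, -8
First differences: -2, -10, -18
g: -9, -11, -21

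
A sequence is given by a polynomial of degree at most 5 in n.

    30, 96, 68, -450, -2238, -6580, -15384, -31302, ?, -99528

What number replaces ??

-57850

Using the first 8 terms:
66, -28, -518, -1788, -4342, -8804, -15918
-94, -490, -1270, -2554, -4462, -7114
-396, -780, -1284, -1908, -2652
-384, -504, -624, -744
-120, -120, -120
Constant fifth difference = -120.
Extend forward: -744 − 120 = -864;  -2652 − 864 = -3516;  -7114 − 3516 = -10630;  -15918 − 10630 = -26548;  -31302 − 26548 = -57850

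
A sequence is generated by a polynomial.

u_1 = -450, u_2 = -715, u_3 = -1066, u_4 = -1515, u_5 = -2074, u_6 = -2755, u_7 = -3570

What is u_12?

-10075

-265, -351, -449, -559, -681, -815
-86, -98, -110, -122, -134
-12, -12, -12, -12
Constant third difference = -12, so extend:
-134 − 12 = -146;  -815 − 146 = -961;  -3570 − 961 = -4531
-146 − 12 = -158;  -961 − 158 = -1119;  -4531 − 1119 = -5650
-158 − 12 = -170;  -1119 − 170 = -1289;  -5650 − 1289 = -6939
-170 − 12 = -182;  -1289 − 182 = -1471;  -6939 − 1471 = -8410
-182 − 12 = -194;  -1471 − 194 = -1665;  -8410 − 1665 = -10075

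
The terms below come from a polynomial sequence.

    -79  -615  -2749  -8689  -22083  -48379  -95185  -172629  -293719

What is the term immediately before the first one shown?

-13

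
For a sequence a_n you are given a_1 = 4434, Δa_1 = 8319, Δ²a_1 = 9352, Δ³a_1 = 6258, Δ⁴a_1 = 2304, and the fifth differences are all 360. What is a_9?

864730

Build the table forward from the leading diagonal:
Δ⁵: 360, 360, 360, 360, 360, 360, 360, 360, 360
Δ⁴: 2304, 2664, 3024, 3384, 3744, 4104, 4464, 4824, 5184
Δ³: 6258, 8562, 11226, 14250, 17634, 21378, 25482, 29946, 34770
Δ²: 9352, 15610, 24172, 35398, 49648, 67282, 88660, 114142, 144088
Δ: 8319, 17671, 33281, 57453, 92851, 142499, 209781, 298441, 412583
a: 4434, 12753, 30424, 63705, 121158, 214009, 356508, 566289, 864730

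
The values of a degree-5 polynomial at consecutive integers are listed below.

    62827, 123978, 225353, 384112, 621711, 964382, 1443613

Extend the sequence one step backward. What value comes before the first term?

First differences: 61151  101375  158759  237599  342671  479231
Second differences: 40224  57384  78840  105072  136560
Third differences: 17160  21456  26232  31488
Fourth differences: 4296  4776  5256
Fifth differences: 480  480
The fifth differences are constant at 480.
Work back: 4296 − 480 = 3816;  17160 − 3816 = 13344;  40224 − 13344 = 26880;  61151 − 26880 = 34271;  62827 − 34271 = 28556

28556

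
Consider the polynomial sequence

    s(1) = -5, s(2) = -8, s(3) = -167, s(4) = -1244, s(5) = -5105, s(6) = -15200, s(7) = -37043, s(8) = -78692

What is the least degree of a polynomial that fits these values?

-3, -159, -1077, -3861, -10095, -21843, -41649
-156, -918, -2784, -6234, -11748, -19806
-762, -1866, -3450, -5514, -8058
-1104, -1584, -2064, -2544
-480, -480, -480
The fifth differences are constant, so the polynomial has degree 5.

5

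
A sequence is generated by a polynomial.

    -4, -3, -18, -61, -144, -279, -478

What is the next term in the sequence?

-753

1 , -15 , -43 , -83 , -135 , -199
-16 , -28 , -40 , -52 , -64
-12 , -12 , -12 , -12
Third differences constant at -12.
-64 − 12 = -76;  -199 − 76 = -275;  -478 − 275 = -753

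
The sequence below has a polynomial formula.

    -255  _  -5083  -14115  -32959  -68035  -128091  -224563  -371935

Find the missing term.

-1411

Using the last 7 terms:
First differences: -9032, -18844, -35076, -60056, -96472, -147372
Second differences: -9812, -16232, -24980, -36416, -50900
Third differences: -6420, -8748, -11436, -14484
Fourth differences: -2328, -2688, -3048
Fifth differences: -360, -360
Constant fifth difference = -360.
Extend backward: -2328 + 360 = -1968;  -6420 + 1968 = -4452;  -9812 + 4452 = -5360;  -9032 + 5360 = -3672;  -5083 + 3672 = -1411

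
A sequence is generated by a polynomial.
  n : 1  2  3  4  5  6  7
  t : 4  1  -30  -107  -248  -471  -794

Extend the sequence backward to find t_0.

-3  -31  -77  -141  -223  -323
-28  -46  -64  -82  -100
-18  -18  -18  -18
The third differences are constant at -18.
Work back: -28 + 18 = -10;  -3 + 10 = 7;  4 − 7 = -3

-3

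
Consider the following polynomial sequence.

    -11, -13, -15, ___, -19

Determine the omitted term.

-17

Using the first 3 terms:
-2, -2
Constant first difference = -2.
Extend forward: -15 − 2 = -17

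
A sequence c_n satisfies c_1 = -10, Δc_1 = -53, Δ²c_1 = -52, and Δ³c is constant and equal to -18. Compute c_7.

-1468

Build the table forward from the leading diagonal:
Δ³: -18, -18, -18, -18, -18, -18, -18
Δ²: -52, -70, -88, -106, -124, -142, -160
Δ: -53, -105, -175, -263, -369, -493, -635
c: -10, -63, -168, -343, -606, -975, -1468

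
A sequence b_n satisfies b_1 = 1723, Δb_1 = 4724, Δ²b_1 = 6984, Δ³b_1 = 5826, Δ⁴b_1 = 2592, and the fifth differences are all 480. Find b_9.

Build the table forward from the leading diagonal:
Δ⁵: 480, 480, 480, 480, 480, 480, 480, 480, 480
Δ⁴: 2592, 3072, 3552, 4032, 4512, 4992, 5472, 5952, 6432
Δ³: 5826, 8418, 11490, 15042, 19074, 23586, 28578, 34050, 40002
Δ²: 6984, 12810, 21228, 32718, 47760, 66834, 90420, 118998, 153048
Δ: 4724, 11708, 24518, 45746, 78464, 126224, 193058, 283478, 402476
b: 1723, 6447, 18155, 42673, 88419, 166883, 293107, 486165, 769643

769643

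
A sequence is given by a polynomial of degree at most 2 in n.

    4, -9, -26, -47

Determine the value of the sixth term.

-101

First differences: -13 , -17 , -21
Second differences: -4 , -4
Second differences constant at -4.
-21 − 4 = -25;  -47 − 25 = -72
-25 − 4 = -29;  -72 − 29 = -101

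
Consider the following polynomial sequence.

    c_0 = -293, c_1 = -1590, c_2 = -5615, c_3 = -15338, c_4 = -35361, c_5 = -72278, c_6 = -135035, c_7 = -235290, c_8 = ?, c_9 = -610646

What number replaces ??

-387773

Using the first 8 terms:
-1297, -4025, -9723, -20023, -36917, -62757, -100255
-2728, -5698, -10300, -16894, -25840, -37498
-2970, -4602, -6594, -8946, -11658
-1632, -1992, -2352, -2712
-360, -360, -360
Constant fifth difference = -360.
Extend forward: -2712 − 360 = -3072;  -11658 − 3072 = -14730;  -37498 − 14730 = -52228;  -100255 − 52228 = -152483;  -235290 − 152483 = -387773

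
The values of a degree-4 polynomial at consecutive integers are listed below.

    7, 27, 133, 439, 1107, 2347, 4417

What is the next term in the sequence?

D1: 20  106  306  668  1240  2070
D2: 86  200  362  572  830
D3: 114  162  210  258
D4: 48  48  48
The fourth differences are constant (48).
258 + 48 = 306;  830 + 306 = 1136;  2070 + 1136 = 3206;  4417 + 3206 = 7623

7623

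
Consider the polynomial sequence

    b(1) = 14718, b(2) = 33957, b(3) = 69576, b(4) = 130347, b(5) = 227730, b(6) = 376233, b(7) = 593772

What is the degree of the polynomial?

5

First differences: 19239, 35619, 60771, 97383, 148503, 217539
Second differences: 16380, 25152, 36612, 51120, 69036
Third differences: 8772, 11460, 14508, 17916
Fourth differences: 2688, 3048, 3408
Fifth differences: 360, 360
The fifth differences are constant, so the polynomial has degree 5.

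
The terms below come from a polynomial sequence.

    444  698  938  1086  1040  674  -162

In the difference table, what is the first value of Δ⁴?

-24

D1: 254, 240, 148, -46, -366, -836
D2: -14, -92, -194, -320, -470
D3: -78, -102, -126, -150
D4: -24, -24, -24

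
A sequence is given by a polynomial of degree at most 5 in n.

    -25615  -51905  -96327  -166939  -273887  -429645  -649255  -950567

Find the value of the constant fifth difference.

First differences: -26290, -44422, -70612, -106948, -155758, -219610, -301312
Second differences: -18132, -26190, -36336, -48810, -63852, -81702
Third differences: -8058, -10146, -12474, -15042, -17850
Fourth differences: -2088, -2328, -2568, -2808
Fifth differences: -240, -240, -240

-240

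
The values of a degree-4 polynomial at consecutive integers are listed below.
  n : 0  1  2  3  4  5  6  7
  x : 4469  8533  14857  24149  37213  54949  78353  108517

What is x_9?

4064, 6324, 9292, 13064, 17736, 23404, 30164
2260, 2968, 3772, 4672, 5668, 6760
708, 804, 900, 996, 1092
96, 96, 96, 96
The fourth differences are constant (96).
1092 + 96 = 1188;  6760 + 1188 = 7948;  30164 + 7948 = 38112;  108517 + 38112 = 146629
1188 + 96 = 1284;  7948 + 1284 = 9232;  38112 + 9232 = 47344;  146629 + 47344 = 193973

193973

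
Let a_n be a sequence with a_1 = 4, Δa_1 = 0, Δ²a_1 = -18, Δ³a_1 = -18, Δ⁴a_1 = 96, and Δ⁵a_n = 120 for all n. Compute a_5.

-80

Build the table forward from the leading diagonal:
Fifth differences: 120  120  120  120  120
Fourth differences: 96  216  336  456  576
Third differences: -18  78  294  630  1086
Second differences: -18  -36  42  336  966
First differences: 0  -18  -54  -12  324
a: 4  4  -14  -68  -80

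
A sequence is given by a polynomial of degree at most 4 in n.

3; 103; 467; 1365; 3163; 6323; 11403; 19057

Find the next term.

30035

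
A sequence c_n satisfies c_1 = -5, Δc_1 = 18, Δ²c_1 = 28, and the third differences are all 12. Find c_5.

283

Build the table forward from the leading diagonal:
D3: 12, 12, 12, 12, 12
D2: 28, 40, 52, 64, 76
D1: 18, 46, 86, 138, 202
c: -5, 13, 59, 145, 283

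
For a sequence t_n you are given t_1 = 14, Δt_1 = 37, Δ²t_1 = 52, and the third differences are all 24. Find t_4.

Build the table forward from the leading diagonal:
Third differences: 24, 24, 24, 24
Second differences: 52, 76, 100, 124
First differences: 37, 89, 165, 265
t: 14, 51, 140, 305

305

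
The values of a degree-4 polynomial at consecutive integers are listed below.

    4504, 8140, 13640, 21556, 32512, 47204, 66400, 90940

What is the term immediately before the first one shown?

2252

Δ: 3636  5500  7916  10956  14692  19196  24540
Δ²: 1864  2416  3040  3736  4504  5344
Δ³: 552  624  696  768  840
Δ⁴: 72  72  72  72
The fourth differences are constant at 72.
Work back: 552 − 72 = 480;  1864 − 480 = 1384;  3636 − 1384 = 2252;  4504 − 2252 = 2252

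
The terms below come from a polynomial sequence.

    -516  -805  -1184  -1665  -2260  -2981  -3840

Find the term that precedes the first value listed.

-305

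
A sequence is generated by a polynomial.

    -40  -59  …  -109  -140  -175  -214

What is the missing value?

-82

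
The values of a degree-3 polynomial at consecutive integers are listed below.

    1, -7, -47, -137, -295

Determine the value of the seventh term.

-887

First differences: -8  -40  -90  -158
Second differences: -32  -50  -68
Third differences: -18  -18
Third differences constant at -18.
-68 − 18 = -86;  -158 − 86 = -244;  -295 − 244 = -539
-86 − 18 = -104;  -244 − 104 = -348;  -539 − 348 = -887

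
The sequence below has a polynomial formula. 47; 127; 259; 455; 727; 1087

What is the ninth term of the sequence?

D1: 80, 132, 196, 272, 360
D2: 52, 64, 76, 88
D3: 12, 12, 12
Third differences constant at 12.
88 + 12 = 100;  360 + 100 = 460;  1087 + 460 = 1547
100 + 12 = 112;  460 + 112 = 572;  1547 + 572 = 2119
112 + 12 = 124;  572 + 124 = 696;  2119 + 696 = 2815

2815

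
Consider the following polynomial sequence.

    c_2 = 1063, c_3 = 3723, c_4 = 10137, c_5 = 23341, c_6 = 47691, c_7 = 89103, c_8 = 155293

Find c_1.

201

First differences: 2660  6414  13204  24350  41412  66190
Second differences: 3754  6790  11146  17062  24778
Third differences: 3036  4356  5916  7716
Fourth differences: 1320  1560  1800
Fifth differences: 240  240
The fifth differences are constant at 240.
Work back: 1320 − 240 = 1080;  3036 − 1080 = 1956;  3754 − 1956 = 1798;  2660 − 1798 = 862;  1063 − 862 = 201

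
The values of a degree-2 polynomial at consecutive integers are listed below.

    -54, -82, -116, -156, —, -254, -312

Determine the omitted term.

Using the first 4 terms:
Δ: -28, -34, -40
Δ²: -6, -6
Constant second difference = -6.
Extend forward: -40 − 6 = -46;  -156 − 46 = -202

-202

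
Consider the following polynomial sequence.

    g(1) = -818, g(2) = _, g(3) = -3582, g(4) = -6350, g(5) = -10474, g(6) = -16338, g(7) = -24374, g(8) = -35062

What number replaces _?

Using the last 6 terms:
-2768, -4124, -5864, -8036, -10688
-1356, -1740, -2172, -2652
-384, -432, -480
-48, -48
Constant fourth difference = -48.
Extend backward: -384 + 48 = -336;  -1356 + 336 = -1020;  -2768 + 1020 = -1748;  -3582 + 1748 = -1834

-1834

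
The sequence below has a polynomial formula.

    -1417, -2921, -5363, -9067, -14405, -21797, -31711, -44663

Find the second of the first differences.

Δ: -1504, -2442, -3704, -5338, -7392, -9914, -12952
Δ²: -938, -1262, -1634, -2054, -2522, -3038
Δ³: -324, -372, -420, -468, -516
Δ⁴: -48, -48, -48, -48

-2442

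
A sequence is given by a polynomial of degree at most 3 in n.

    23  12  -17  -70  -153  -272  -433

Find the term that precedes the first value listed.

-11  -29  -53  -83  -119  -161
-18  -24  -30  -36  -42
-6  -6  -6  -6
The third differences are constant at -6.
Work back: -18 + 6 = -12;  -11 + 12 = 1;  23 − 1 = 22

22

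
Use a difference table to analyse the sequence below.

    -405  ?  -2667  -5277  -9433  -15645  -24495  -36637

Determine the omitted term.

-1165

Using the last 6 terms:
D1: -2610  -4156  -6212  -8850  -12142
D2: -1546  -2056  -2638  -3292
D3: -510  -582  -654
D4: -72  -72
Constant fourth difference = -72.
Extend backward: -510 + 72 = -438;  -1546 + 438 = -1108;  -2610 + 1108 = -1502;  -2667 + 1502 = -1165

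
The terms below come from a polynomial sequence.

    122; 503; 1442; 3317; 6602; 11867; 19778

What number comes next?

D1: 381 , 939 , 1875 , 3285 , 5265 , 7911
D2: 558 , 936 , 1410 , 1980 , 2646
D3: 378 , 474 , 570 , 666
D4: 96 , 96 , 96
Constant fourth difference = 96, so extend:
666 + 96 = 762;  2646 + 762 = 3408;  7911 + 3408 = 11319;  19778 + 11319 = 31097

31097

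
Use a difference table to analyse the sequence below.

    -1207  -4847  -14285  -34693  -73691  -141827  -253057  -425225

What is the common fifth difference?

D1: -3640, -9438, -20408, -38998, -68136, -111230, -172168
D2: -5798, -10970, -18590, -29138, -43094, -60938
D3: -5172, -7620, -10548, -13956, -17844
D4: -2448, -2928, -3408, -3888
D5: -480, -480, -480

-480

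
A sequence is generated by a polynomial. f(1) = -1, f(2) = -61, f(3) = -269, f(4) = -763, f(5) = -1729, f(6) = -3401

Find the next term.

-6061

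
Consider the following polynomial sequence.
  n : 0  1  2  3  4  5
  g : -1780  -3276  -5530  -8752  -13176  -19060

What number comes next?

Δ: -1496, -2254, -3222, -4424, -5884
Δ²: -758, -968, -1202, -1460
Δ³: -210, -234, -258
Δ⁴: -24, -24
The fourth differences are constant (-24).
-258 − 24 = -282;  -1460 − 282 = -1742;  -5884 − 1742 = -7626;  -19060 − 7626 = -26686

-26686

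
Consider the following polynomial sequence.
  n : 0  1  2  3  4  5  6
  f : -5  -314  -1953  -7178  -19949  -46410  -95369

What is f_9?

-515354

First differences: -309  -1639  -5225  -12771  -26461  -48959
Second differences: -1330  -3586  -7546  -13690  -22498
Third differences: -2256  -3960  -6144  -8808
Fourth differences: -1704  -2184  -2664
Fifth differences: -480  -480
Constant fifth difference = -480, so extend:
-2664 − 480 = -3144;  -8808 − 3144 = -11952;  -22498 − 11952 = -34450;  -48959 − 34450 = -83409;  -95369 − 83409 = -178778
-3144 − 480 = -3624;  -11952 − 3624 = -15576;  -34450 − 15576 = -50026;  -83409 − 50026 = -133435;  -178778 − 133435 = -312213
-3624 − 480 = -4104;  -15576 − 4104 = -19680;  -50026 − 19680 = -69706;  -133435 − 69706 = -203141;  -312213 − 203141 = -515354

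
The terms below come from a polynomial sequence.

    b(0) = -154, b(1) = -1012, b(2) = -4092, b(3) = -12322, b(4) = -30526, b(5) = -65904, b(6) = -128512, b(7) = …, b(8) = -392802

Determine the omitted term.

Using the first 7 terms:
D1: -858, -3080, -8230, -18204, -35378, -62608
D2: -2222, -5150, -9974, -17174, -27230
D3: -2928, -4824, -7200, -10056
D4: -1896, -2376, -2856
D5: -480, -480
Constant fifth difference = -480.
Extend forward: -2856 − 480 = -3336;  -10056 − 3336 = -13392;  -27230 − 13392 = -40622;  -62608 − 40622 = -103230;  -128512 − 103230 = -231742

-231742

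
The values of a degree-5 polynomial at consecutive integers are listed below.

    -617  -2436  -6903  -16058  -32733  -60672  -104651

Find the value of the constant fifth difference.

-120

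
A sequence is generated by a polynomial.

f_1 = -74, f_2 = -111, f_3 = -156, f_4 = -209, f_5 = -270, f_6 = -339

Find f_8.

-501

-37  -45  -53  -61  -69
-8  -8  -8  -8
Second differences constant at -8.
-69 − 8 = -77;  -339 − 77 = -416
-77 − 8 = -85;  -416 − 85 = -501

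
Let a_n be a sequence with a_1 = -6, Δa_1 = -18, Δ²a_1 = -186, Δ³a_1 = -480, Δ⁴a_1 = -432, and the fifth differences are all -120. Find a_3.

-228

Build the table forward from the leading diagonal:
Fifth differences: -120  -120  -120
Fourth differences: -432  -552  -672
Third differences: -480  -912  -1464
Second differences: -186  -666  -1578
First differences: -18  -204  -870
a: -6  -24  -228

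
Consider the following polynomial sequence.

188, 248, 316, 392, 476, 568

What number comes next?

D1: 60, 68, 76, 84, 92
D2: 8, 8, 8, 8
Second differences constant at 8.
92 + 8 = 100;  568 + 100 = 668

668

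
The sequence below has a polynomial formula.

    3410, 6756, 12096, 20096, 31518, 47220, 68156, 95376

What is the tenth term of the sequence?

173348

First differences: 3346 , 5340 , 8000 , 11422 , 15702 , 20936 , 27220
Second differences: 1994 , 2660 , 3422 , 4280 , 5234 , 6284
Third differences: 666 , 762 , 858 , 954 , 1050
Fourth differences: 96 , 96 , 96 , 96
The fourth differences are constant (96).
1050 + 96 = 1146;  6284 + 1146 = 7430;  27220 + 7430 = 34650;  95376 + 34650 = 130026
1146 + 96 = 1242;  7430 + 1242 = 8672;  34650 + 8672 = 43322;  130026 + 43322 = 173348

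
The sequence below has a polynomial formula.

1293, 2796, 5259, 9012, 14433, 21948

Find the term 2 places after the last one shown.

45204

Δ: 1503 , 2463 , 3753 , 5421 , 7515
Δ²: 960 , 1290 , 1668 , 2094
Δ³: 330 , 378 , 426
Δ⁴: 48 , 48
The fourth differences are constant (48).
426 + 48 = 474;  2094 + 474 = 2568;  7515 + 2568 = 10083;  21948 + 10083 = 32031
474 + 48 = 522;  2568 + 522 = 3090;  10083 + 3090 = 13173;  32031 + 13173 = 45204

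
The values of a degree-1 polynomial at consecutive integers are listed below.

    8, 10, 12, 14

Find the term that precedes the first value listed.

2, 2, 2
The first differences are constant at 2.
Work back: 8 − 2 = 6

6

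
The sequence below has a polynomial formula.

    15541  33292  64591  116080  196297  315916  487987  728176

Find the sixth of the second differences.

Δ: 17751, 31299, 51489, 80217, 119619, 172071, 240189
Δ²: 13548, 20190, 28728, 39402, 52452, 68118
Δ³: 6642, 8538, 10674, 13050, 15666
Δ⁴: 1896, 2136, 2376, 2616
Δ⁵: 240, 240, 240

68118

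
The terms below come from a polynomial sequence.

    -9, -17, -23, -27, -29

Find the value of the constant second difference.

2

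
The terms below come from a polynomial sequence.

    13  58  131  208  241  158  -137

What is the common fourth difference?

-24

Δ: 45, 73, 77, 33, -83, -295
Δ²: 28, 4, -44, -116, -212
Δ³: -24, -48, -72, -96
Δ⁴: -24, -24, -24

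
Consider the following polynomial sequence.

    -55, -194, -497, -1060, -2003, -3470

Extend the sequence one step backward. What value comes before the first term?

D1: -139  -303  -563  -943  -1467
D2: -164  -260  -380  -524
D3: -96  -120  -144
D4: -24  -24
The fourth differences are constant at -24.
Work back: -96 + 24 = -72;  -164 + 72 = -92;  -139 + 92 = -47;  -55 + 47 = -8

-8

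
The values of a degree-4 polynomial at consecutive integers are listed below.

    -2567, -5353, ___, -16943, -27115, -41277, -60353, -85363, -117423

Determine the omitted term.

Using the last 6 terms:
Δ: -10172  -14162  -19076  -25010  -32060
Δ²: -3990  -4914  -5934  -7050
Δ³: -924  -1020  -1116
Δ⁴: -96  -96
Constant fourth difference = -96.
Extend backward: -924 + 96 = -828;  -3990 + 828 = -3162;  -10172 + 3162 = -7010;  -16943 + 7010 = -9933

-9933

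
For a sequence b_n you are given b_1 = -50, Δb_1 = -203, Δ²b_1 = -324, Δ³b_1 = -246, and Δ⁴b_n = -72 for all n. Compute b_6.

-7125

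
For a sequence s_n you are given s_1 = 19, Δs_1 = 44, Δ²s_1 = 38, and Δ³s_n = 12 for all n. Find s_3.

145

Build the table forward from the leading diagonal:
D3: 12  12  12
D2: 38  50  62
D1: 44  82  132
s: 19  63  145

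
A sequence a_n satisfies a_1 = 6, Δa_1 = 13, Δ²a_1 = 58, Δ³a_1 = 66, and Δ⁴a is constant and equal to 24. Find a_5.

Build the table forward from the leading diagonal:
D4: 24  24  24  24  24
D3: 66  90  114  138  162
D2: 58  124  214  328  466
D1: 13  71  195  409  737
a: 6  19  90  285  694

694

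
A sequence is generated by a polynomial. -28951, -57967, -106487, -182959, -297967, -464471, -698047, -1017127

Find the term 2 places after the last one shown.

-29016  -48520  -76472  -115008  -166504  -233576  -319080
-19504  -27952  -38536  -51496  -67072  -85504
-8448  -10584  -12960  -15576  -18432
-2136  -2376  -2616  -2856
-240  -240  -240
Fifth differences constant at -240.
-2856 − 240 = -3096;  -18432 − 3096 = -21528;  -85504 − 21528 = -107032;  -319080 − 107032 = -426112;  -1017127 − 426112 = -1443239
-3096 − 240 = -3336;  -21528 − 3336 = -24864;  -107032 − 24864 = -131896;  -426112 − 131896 = -558008;  -1443239 − 558008 = -2001247

-2001247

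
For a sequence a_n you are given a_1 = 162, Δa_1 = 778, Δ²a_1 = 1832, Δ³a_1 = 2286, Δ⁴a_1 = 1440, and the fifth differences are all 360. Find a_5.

Build the table forward from the leading diagonal:
D5: 360, 360, 360, 360, 360
D4: 1440, 1800, 2160, 2520, 2880
D3: 2286, 3726, 5526, 7686, 10206
D2: 1832, 4118, 7844, 13370, 21056
D1: 778, 2610, 6728, 14572, 27942
a: 162, 940, 3550, 10278, 24850

24850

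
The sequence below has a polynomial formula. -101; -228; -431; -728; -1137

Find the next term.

-1676

D1: -127  -203  -297  -409
D2: -76  -94  -112
D3: -18  -18
Third differences constant at -18.
-112 − 18 = -130;  -409 − 130 = -539;  -1137 − 539 = -1676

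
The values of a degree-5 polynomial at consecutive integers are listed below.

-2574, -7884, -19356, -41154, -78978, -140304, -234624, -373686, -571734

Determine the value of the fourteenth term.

D1: -5310, -11472, -21798, -37824, -61326, -94320, -139062, -198048
D2: -6162, -10326, -16026, -23502, -32994, -44742, -58986
D3: -4164, -5700, -7476, -9492, -11748, -14244
D4: -1536, -1776, -2016, -2256, -2496
D5: -240, -240, -240, -240
Constant fifth difference = -240, so extend:
-2496 − 240 = -2736;  -14244 − 2736 = -16980;  -58986 − 16980 = -75966;  -198048 − 75966 = -274014;  -571734 − 274014 = -845748
-2736 − 240 = -2976;  -16980 − 2976 = -19956;  -75966 − 19956 = -95922;  -274014 − 95922 = -369936;  -845748 − 369936 = -1215684
-2976 − 240 = -3216;  -19956 − 3216 = -23172;  -95922 − 23172 = -119094;  -369936 − 119094 = -489030;  -1215684 − 489030 = -1704714
-3216 − 240 = -3456;  -23172 − 3456 = -26628;  -119094 − 26628 = -145722;  -489030 − 145722 = -634752;  -1704714 − 634752 = -2339466
-3456 − 240 = -3696;  -26628 − 3696 = -30324;  -145722 − 30324 = -176046;  -634752 − 176046 = -810798;  -2339466 − 810798 = -3150264

-3150264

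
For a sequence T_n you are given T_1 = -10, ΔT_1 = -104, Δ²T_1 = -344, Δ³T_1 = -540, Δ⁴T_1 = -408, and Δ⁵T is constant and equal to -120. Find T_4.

Build the table forward from the leading diagonal:
Δ⁵: -120, -120, -120, -120
Δ⁴: -408, -528, -648, -768
Δ³: -540, -948, -1476, -2124
Δ²: -344, -884, -1832, -3308
Δ: -104, -448, -1332, -3164
T: -10, -114, -562, -1894

-1894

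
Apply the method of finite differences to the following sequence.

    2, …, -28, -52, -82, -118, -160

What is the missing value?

-10

Using the last 5 terms:
Δ: -24, -30, -36, -42
Δ²: -6, -6, -6
Constant second difference = -6.
Extend backward: -24 + 6 = -18;  -28 + 18 = -10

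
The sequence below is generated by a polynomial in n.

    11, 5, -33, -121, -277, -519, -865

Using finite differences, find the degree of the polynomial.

3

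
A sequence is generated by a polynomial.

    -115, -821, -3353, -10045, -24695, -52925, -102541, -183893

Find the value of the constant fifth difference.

-360

D1: -706, -2532, -6692, -14650, -28230, -49616, -81352
D2: -1826, -4160, -7958, -13580, -21386, -31736
D3: -2334, -3798, -5622, -7806, -10350
D4: -1464, -1824, -2184, -2544
D5: -360, -360, -360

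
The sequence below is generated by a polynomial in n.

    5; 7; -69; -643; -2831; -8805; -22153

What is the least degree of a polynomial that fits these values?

5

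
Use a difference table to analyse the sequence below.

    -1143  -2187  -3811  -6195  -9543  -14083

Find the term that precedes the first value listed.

-1044  -1624  -2384  -3348  -4540
-580  -760  -964  -1192
-180  -204  -228
-24  -24
The fourth differences are constant at -24.
Work back: -180 + 24 = -156;  -580 + 156 = -424;  -1044 + 424 = -620;  -1143 + 620 = -523

-523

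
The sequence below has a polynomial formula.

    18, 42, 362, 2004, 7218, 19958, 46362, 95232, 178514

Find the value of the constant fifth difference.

480

Δ: 24, 320, 1642, 5214, 12740, 26404, 48870, 83282
Δ²: 296, 1322, 3572, 7526, 13664, 22466, 34412
Δ³: 1026, 2250, 3954, 6138, 8802, 11946
Δ⁴: 1224, 1704, 2184, 2664, 3144
Δ⁵: 480, 480, 480, 480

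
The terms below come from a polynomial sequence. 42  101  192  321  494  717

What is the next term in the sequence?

996

59, 91, 129, 173, 223
32, 38, 44, 50
6, 6, 6
Third differences constant at 6.
50 + 6 = 56;  223 + 56 = 279;  717 + 279 = 996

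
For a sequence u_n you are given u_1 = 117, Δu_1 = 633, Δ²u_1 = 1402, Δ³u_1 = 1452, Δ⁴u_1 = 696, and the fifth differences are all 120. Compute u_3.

Build the table forward from the leading diagonal:
Δ⁵: 120, 120, 120
Δ⁴: 696, 816, 936
Δ³: 1452, 2148, 2964
Δ²: 1402, 2854, 5002
Δ: 633, 2035, 4889
u: 117, 750, 2785

2785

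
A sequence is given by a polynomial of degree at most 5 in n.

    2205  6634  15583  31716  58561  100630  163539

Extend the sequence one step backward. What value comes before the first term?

376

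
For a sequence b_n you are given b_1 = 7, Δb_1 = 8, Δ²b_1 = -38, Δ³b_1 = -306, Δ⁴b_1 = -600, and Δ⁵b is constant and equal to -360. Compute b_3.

-15

Build the table forward from the leading diagonal:
D5: -360  -360  -360
D4: -600  -960  -1320
D3: -306  -906  -1866
D2: -38  -344  -1250
D1: 8  -30  -374
b: 7  15  -15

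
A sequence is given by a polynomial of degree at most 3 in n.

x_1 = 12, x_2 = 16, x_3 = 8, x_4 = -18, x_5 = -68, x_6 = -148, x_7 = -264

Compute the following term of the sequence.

-422

D1: 4, -8, -26, -50, -80, -116
D2: -12, -18, -24, -30, -36
D3: -6, -6, -6, -6
The third differences are constant (-6).
-36 − 6 = -42;  -116 − 42 = -158;  -264 − 158 = -422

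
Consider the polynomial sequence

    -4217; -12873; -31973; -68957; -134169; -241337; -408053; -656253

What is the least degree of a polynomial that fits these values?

5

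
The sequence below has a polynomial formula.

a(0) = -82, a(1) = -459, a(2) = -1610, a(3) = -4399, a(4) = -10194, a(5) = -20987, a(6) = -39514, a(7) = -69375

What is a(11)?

-377 , -1151 , -2789 , -5795 , -10793 , -18527 , -29861
-774 , -1638 , -3006 , -4998 , -7734 , -11334
-864 , -1368 , -1992 , -2736 , -3600
-504 , -624 , -744 , -864
-120 , -120 , -120
Fifth differences constant at -120.
-864 − 120 = -984;  -3600 − 984 = -4584;  -11334 − 4584 = -15918;  -29861 − 15918 = -45779;  -69375 − 45779 = -115154
-984 − 120 = -1104;  -4584 − 1104 = -5688;  -15918 − 5688 = -21606;  -45779 − 21606 = -67385;  -115154 − 67385 = -182539
-1104 − 120 = -1224;  -5688 − 1224 = -6912;  -21606 − 6912 = -28518;  -67385 − 28518 = -95903;  -182539 − 95903 = -278442
-1224 − 120 = -1344;  -6912 − 1344 = -8256;  -28518 − 8256 = -36774;  -95903 − 36774 = -132677;  -278442 − 132677 = -411119

-411119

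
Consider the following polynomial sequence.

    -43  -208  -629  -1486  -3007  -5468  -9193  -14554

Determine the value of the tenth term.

D1: -165  -421  -857  -1521  -2461  -3725  -5361
D2: -256  -436  -664  -940  -1264  -1636
D3: -180  -228  -276  -324  -372
D4: -48  -48  -48  -48
The fourth differences are constant (-48).
-372 − 48 = -420;  -1636 − 420 = -2056;  -5361 − 2056 = -7417;  -14554 − 7417 = -21971
-420 − 48 = -468;  -2056 − 468 = -2524;  -7417 − 2524 = -9941;  -21971 − 9941 = -31912

-31912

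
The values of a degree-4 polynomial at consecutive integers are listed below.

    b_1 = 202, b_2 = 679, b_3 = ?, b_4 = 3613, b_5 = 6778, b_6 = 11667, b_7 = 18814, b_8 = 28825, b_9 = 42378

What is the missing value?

Using the last 6 terms:
First differences: 3165, 4889, 7147, 10011, 13553
Second differences: 1724, 2258, 2864, 3542
Third differences: 534, 606, 678
Fourth differences: 72, 72
Constant fourth difference = 72.
Extend backward: 534 − 72 = 462;  1724 − 462 = 1262;  3165 − 1262 = 1903;  3613 − 1903 = 1710

1710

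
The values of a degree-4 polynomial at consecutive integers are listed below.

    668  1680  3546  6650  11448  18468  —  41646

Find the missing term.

28310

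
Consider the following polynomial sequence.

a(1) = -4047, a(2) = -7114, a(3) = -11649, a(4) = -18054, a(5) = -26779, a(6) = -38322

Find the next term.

D1: -3067 , -4535 , -6405 , -8725 , -11543
D2: -1468 , -1870 , -2320 , -2818
D3: -402 , -450 , -498
D4: -48 , -48
The fourth differences are constant (-48).
-498 − 48 = -546;  -2818 − 546 = -3364;  -11543 − 3364 = -14907;  -38322 − 14907 = -53229

-53229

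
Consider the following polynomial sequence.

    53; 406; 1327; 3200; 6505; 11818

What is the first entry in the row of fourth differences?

96

D1: 353, 921, 1873, 3305, 5313
D2: 568, 952, 1432, 2008
D3: 384, 480, 576
D4: 96, 96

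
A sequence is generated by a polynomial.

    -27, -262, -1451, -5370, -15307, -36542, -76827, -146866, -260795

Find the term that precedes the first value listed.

Δ: -235, -1189, -3919, -9937, -21235, -40285, -70039, -113929
Δ²: -954, -2730, -6018, -11298, -19050, -29754, -43890
Δ³: -1776, -3288, -5280, -7752, -10704, -14136
Δ⁴: -1512, -1992, -2472, -2952, -3432
Δ⁵: -480, -480, -480, -480
The fifth differences are constant at -480.
Work back: -1512 + 480 = -1032;  -1776 + 1032 = -744;  -954 + 744 = -210;  -235 + 210 = -25;  -27 + 25 = -2

-2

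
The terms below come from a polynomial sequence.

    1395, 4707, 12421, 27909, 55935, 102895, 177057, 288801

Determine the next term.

Δ: 3312, 7714, 15488, 28026, 46960, 74162, 111744
Δ²: 4402, 7774, 12538, 18934, 27202, 37582
Δ³: 3372, 4764, 6396, 8268, 10380
Δ⁴: 1392, 1632, 1872, 2112
Δ⁵: 240, 240, 240
Constant fifth difference = 240, so extend:
2112 + 240 = 2352;  10380 + 2352 = 12732;  37582 + 12732 = 50314;  111744 + 50314 = 162058;  288801 + 162058 = 450859

450859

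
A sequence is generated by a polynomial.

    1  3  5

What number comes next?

D1: 2  2
The first differences are constant (2).
5 + 2 = 7

7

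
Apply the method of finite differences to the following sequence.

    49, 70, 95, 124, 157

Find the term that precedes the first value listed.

32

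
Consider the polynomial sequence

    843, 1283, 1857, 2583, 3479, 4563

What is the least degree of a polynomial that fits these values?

3

D1: 440, 574, 726, 896, 1084
D2: 134, 152, 170, 188
D3: 18, 18, 18
The third differences are constant, so the polynomial has degree 3.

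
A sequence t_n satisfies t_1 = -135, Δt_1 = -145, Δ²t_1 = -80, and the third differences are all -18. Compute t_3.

-505

Build the table forward from the leading diagonal:
Δ³: -18  -18  -18
Δ²: -80  -98  -116
Δ: -145  -225  -323
t: -135  -280  -505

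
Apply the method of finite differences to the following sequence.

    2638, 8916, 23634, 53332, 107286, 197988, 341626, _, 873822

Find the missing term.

558564

Using the first 7 terms:
D1: 6278, 14718, 29698, 53954, 90702, 143638
D2: 8440, 14980, 24256, 36748, 52936
D3: 6540, 9276, 12492, 16188
D4: 2736, 3216, 3696
D5: 480, 480
Constant fifth difference = 480.
Extend forward: 3696 + 480 = 4176;  16188 + 4176 = 20364;  52936 + 20364 = 73300;  143638 + 73300 = 216938;  341626 + 216938 = 558564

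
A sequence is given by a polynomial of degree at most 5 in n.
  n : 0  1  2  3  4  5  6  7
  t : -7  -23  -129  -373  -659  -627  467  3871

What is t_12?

Δ: -16 , -106 , -244 , -286 , 32 , 1094 , 3404
Δ²: -90 , -138 , -42 , 318 , 1062 , 2310
Δ³: -48 , 96 , 360 , 744 , 1248
Δ⁴: 144 , 264 , 384 , 504
Δ⁵: 120 , 120 , 120
Fifth differences constant at 120.
504 + 120 = 624;  1248 + 624 = 1872;  2310 + 1872 = 4182;  3404 + 4182 = 7586;  3871 + 7586 = 11457
624 + 120 = 744;  1872 + 744 = 2616;  4182 + 2616 = 6798;  7586 + 6798 = 14384;  11457 + 14384 = 25841
744 + 120 = 864;  2616 + 864 = 3480;  6798 + 3480 = 10278;  14384 + 10278 = 24662;  25841 + 24662 = 50503
864 + 120 = 984;  3480 + 984 = 4464;  10278 + 4464 = 14742;  24662 + 14742 = 39404;  50503 + 39404 = 89907
984 + 120 = 1104;  4464 + 1104 = 5568;  14742 + 5568 = 20310;  39404 + 20310 = 59714;  89907 + 59714 = 149621

149621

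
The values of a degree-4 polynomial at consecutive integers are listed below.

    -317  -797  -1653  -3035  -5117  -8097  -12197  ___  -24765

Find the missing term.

-17663

Using the first 7 terms:
Δ: -480, -856, -1382, -2082, -2980, -4100
Δ²: -376, -526, -700, -898, -1120
Δ³: -150, -174, -198, -222
Δ⁴: -24, -24, -24
Constant fourth difference = -24.
Extend forward: -222 − 24 = -246;  -1120 − 246 = -1366;  -4100 − 1366 = -5466;  -12197 − 5466 = -17663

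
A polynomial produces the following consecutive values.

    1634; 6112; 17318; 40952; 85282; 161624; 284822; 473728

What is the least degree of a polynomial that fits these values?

5

4478, 11206, 23634, 44330, 76342, 123198, 188906
6728, 12428, 20696, 32012, 46856, 65708
5700, 8268, 11316, 14844, 18852
2568, 3048, 3528, 4008
480, 480, 480
The fifth differences are constant, so the polynomial has degree 5.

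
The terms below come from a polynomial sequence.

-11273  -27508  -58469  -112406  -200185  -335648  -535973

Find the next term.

-822034

Δ: -16235, -30961, -53937, -87779, -135463, -200325
Δ²: -14726, -22976, -33842, -47684, -64862
Δ³: -8250, -10866, -13842, -17178
Δ⁴: -2616, -2976, -3336
Δ⁵: -360, -360
Constant fifth difference = -360, so extend:
-3336 − 360 = -3696;  -17178 − 3696 = -20874;  -64862 − 20874 = -85736;  -200325 − 85736 = -286061;  -535973 − 286061 = -822034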